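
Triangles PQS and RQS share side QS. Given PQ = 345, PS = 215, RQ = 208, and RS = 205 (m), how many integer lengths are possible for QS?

282

From triangle PQS: 130 < QS < 560.
From triangle RQS: 3 < QS < 413.
Intersection: 130 < QS < 413, so integers 131 through 412: 282 values.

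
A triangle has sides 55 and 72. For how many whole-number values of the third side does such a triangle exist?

The third side lies in the open interval (17, 127).
Integers from 18 to 126 inclusive: 126 − 18 + 1 = 109.

109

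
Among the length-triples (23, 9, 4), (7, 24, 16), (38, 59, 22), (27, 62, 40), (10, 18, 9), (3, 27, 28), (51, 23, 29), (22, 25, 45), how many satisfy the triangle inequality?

6

(4,9,23): 4+9 ≤ 23 → not valid
(7,16,24): 7+16 ≤ 24 → not valid
(22,38,59): 22+38 > 59 → valid
(27,40,62): 27+40 > 62 → valid
(9,10,18): 9+10 > 18 → valid
(3,27,28): 3+27 > 28 → valid
(23,29,51): 23+29 > 51 → valid
(22,25,45): 22+25 > 45 → valid
6 of the 8 triples form a triangle.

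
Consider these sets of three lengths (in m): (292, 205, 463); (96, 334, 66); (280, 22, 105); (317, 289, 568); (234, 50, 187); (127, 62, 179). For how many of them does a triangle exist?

4

(205,292,463): 205+292 > 463 → valid
(66,96,334): 66+96 ≤ 334 → not valid
(22,105,280): 22+105 ≤ 280 → not valid
(289,317,568): 289+317 > 568 → valid
(50,187,234): 50+187 > 234 → valid
(62,127,179): 62+127 > 179 → valid
4 of the 6 triples form a triangle.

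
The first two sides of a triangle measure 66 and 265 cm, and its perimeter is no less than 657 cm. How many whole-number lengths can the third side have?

Triangle inequality: 199 < x < 331. Perimeter ≥ 657 gives x ≥ 657 − 66 − 265 = 326.
So 326 ≤ x < 331; integers 326 through 330: 5 values.

5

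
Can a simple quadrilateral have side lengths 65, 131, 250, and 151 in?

Yes

A quadrilateral exists iff every side is shorter than the sum of the others — equivalently, the longest side is less than the sum of the rest.
Longest side 250 < 347 (sum of the remaining 3), so yes.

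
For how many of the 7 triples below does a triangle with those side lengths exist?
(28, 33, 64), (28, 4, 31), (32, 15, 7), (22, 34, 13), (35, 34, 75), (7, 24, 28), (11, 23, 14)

4

(28,33,64): 28+33 ≤ 64 → not valid
(4,28,31): 4+28 > 31 → valid
(7,15,32): 7+15 ≤ 32 → not valid
(13,22,34): 13+22 > 34 → valid
(34,35,75): 34+35 ≤ 75 → not valid
(7,24,28): 7+24 > 28 → valid
(11,14,23): 11+14 > 23 → valid
4 of the 7 triples form a triangle.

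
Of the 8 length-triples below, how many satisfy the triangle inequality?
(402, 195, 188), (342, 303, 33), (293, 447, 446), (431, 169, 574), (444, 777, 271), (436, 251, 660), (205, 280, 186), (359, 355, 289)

(188,195,402): 188+195 ≤ 402 → not valid
(33,303,342): 33+303 ≤ 342 → not valid
(293,446,447): 293+446 > 447 → valid
(169,431,574): 169+431 > 574 → valid
(271,444,777): 271+444 ≤ 777 → not valid
(251,436,660): 251+436 > 660 → valid
(186,205,280): 186+205 > 280 → valid
(289,355,359): 289+355 > 359 → valid
5 of the 8 triples form a triangle.

5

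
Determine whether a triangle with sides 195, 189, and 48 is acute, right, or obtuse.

right

Compare the square of the longest side to the sum of squares of the other two: 48² + 189² = 38025 = 195².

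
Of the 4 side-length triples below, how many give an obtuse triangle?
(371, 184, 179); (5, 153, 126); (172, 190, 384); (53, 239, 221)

(371,184,179): 179+184 ≤ 371, not a triangle
(5,153,126): 5+126 ≤ 153, not a triangle
(172,190,384): 172+190 ≤ 384, not a triangle
(53,239,221): 53²+221² = 51650 < 57121 = 239² → obtuse
1 of the 4 is obtuse.

1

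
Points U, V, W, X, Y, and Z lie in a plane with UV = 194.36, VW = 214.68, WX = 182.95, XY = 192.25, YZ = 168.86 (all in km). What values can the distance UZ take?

0 ≤ UZ ≤ 953.10 km

The maximum is all hops collinear in one direction: 194.36 + 214.68 + 182.95 + 192.25 + 168.86 = 953.10.
The longest hop is 214.68; the others sum to 738.42. Since 214.68 ≤ 738.42, the path can fold back on itself completely, so the minimum distance is 0.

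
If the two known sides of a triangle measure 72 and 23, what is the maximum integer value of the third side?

94

The third side must be strictly less than 72 + 23 = 95.
The largest integer below 95 is 94.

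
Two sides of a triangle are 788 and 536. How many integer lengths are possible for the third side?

The third side lies in the open interval (252, 1324).
Integers from 253 to 1323 inclusive: 1323 − 253 + 1 = 1071.

1071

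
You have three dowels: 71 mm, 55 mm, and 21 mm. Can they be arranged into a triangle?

The longest side is 71, and the other two sum to 76.
Since 76 > 71, the triangle inequality holds.

Yes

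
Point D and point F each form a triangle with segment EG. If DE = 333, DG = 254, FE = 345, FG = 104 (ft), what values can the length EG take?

From triangle DEG: |333 − 254| < EG < 333 + 254, i.e. 79 < EG < 587.
From triangle FEG: 241 < EG < 449.
Both must hold, so EG lies in the intersection.

241 < EG < 449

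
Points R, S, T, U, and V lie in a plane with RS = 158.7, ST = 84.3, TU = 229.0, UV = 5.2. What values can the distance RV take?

The maximum is all hops collinear in one direction: 158.7 + 84.3 + 229.0 + 5.2 = 477.2.
The longest hop is 229.0; the others sum to 248.2. Since 229.0 ≤ 248.2, the path can fold back on itself completely, so the minimum distance is 0.

0 ≤ RV ≤ 477.2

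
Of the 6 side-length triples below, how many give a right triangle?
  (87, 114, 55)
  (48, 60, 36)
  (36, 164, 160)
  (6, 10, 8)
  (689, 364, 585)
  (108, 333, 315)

(87,114,55): 55²+87² = 10594 < 12996 = 114² → obtuse
(48,60,36): 36²+48² = 3600 = 60² → right
(36,164,160): 36²+160² = 26896 = 164² → right
(6,10,8): 6²+8² = 100 = 10² → right
(689,364,585): 364²+585² = 474721 = 689² → right
(108,333,315): 108²+315² = 110889 = 333² → right
5 of the 6 are right.

5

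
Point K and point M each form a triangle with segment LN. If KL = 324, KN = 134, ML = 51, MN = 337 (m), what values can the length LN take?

286 < LN < 388

From triangle KLN: |324 − 134| < LN < 324 + 134, i.e. 190 < LN < 458.
From triangle MLN: 286 < LN < 388.
Both must hold, so LN lies in the intersection.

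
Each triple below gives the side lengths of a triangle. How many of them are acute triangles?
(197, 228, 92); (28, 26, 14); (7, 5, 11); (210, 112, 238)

1

(197,228,92): 92²+197² = 47273 < 51984 = 228² → obtuse
(28,26,14): 14²+26² = 872 > 784 = 28² → acute
(7,5,11): 5²+7² = 74 < 121 = 11² → obtuse
(210,112,238): 112²+210² = 56644 = 238² → right
1 of the 4 is acute.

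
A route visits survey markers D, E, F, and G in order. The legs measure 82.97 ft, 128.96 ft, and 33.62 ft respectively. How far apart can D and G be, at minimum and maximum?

The maximum is all hops collinear in one direction: 82.97 + 128.96 + 33.62 = 245.55.
The longest hop is 128.96; the others sum to 116.59. Folding the others back against it leaves at least 128.96 − 116.59 = 12.37.

12.37 ≤ DG ≤ 245.55 ft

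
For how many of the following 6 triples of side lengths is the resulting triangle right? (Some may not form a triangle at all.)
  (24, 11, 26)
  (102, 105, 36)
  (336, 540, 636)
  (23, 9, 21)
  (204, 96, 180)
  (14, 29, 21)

(24,11,26): 11²+24² = 697 > 676 = 26² → acute
(102,105,36): 36²+102² = 11700 > 11025 = 105² → acute
(336,540,636): 336²+540² = 404496 = 636² → right
(23,9,21): 9²+21² = 522 < 529 = 23² → obtuse
(204,96,180): 96²+180² = 41616 = 204² → right
(14,29,21): 14²+21² = 637 < 841 = 29² → obtuse
2 of the 6 are right.

2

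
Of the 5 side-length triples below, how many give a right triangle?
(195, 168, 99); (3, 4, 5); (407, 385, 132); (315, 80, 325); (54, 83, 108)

(195,168,99): 99²+168² = 38025 = 195² → right
(3,4,5): 3²+4² = 25 = 5² → right
(407,385,132): 132²+385² = 165649 = 407² → right
(315,80,325): 80²+315² = 105625 = 325² → right
(54,83,108): 54²+83² = 9805 < 11664 = 108² → obtuse
4 of the 5 are right.

4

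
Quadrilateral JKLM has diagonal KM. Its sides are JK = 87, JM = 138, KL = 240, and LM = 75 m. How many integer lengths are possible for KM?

From triangle JKM: 51 < KM < 225.
From triangle LKM: 165 < KM < 315.
Intersection: 165 < KM < 225, so integers 166 through 224: 59 values.

59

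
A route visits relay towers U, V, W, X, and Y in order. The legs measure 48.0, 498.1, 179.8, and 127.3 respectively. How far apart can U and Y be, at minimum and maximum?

The maximum is all hops collinear in one direction: 48.0 + 498.1 + 179.8 + 127.3 = 853.2.
The longest hop is 498.1; the others sum to 355.1. Folding the others back against it leaves at least 498.1 − 355.1 = 143.0.

143.0 ≤ UY ≤ 853.2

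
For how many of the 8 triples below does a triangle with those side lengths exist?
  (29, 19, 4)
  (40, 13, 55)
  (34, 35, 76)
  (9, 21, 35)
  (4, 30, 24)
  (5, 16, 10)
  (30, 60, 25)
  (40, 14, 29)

1

(4,19,29): 4+19 ≤ 29 → not valid
(13,40,55): 13+40 ≤ 55 → not valid
(34,35,76): 34+35 ≤ 76 → not valid
(9,21,35): 9+21 ≤ 35 → not valid
(4,24,30): 4+24 ≤ 30 → not valid
(5,10,16): 5+10 ≤ 16 → not valid
(25,30,60): 25+30 ≤ 60 → not valid
(14,29,40): 14+29 > 40 → valid
1 of the 8 triples forms a triangle.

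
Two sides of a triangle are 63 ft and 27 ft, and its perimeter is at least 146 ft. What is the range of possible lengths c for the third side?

56 ≤ c < 90

Triangle inequality alone gives 36 < c < 90.
The perimeter condition gives c ≥ 146 − 63 − 27 = 56.
Intersecting the two: 56 ≤ c < 90.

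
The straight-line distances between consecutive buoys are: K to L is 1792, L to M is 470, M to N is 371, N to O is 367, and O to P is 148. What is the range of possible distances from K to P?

The maximum is all hops collinear in one direction: 1792 + 470 + 371 + 367 + 148 = 3148.
The longest hop is 1792; the others sum to 1356. Folding the others back against it leaves at least 1792 − 1356 = 436.

436 ≤ KP ≤ 3148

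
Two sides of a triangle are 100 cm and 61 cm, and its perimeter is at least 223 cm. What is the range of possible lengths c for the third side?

62 ≤ c < 161

Triangle inequality alone gives 39 < c < 161.
The perimeter condition gives c ≥ 223 − 100 − 61 = 62.
Intersecting the two: 62 ≤ c < 161.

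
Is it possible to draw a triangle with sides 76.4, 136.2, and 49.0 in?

No

The longest side is 136.2, but the other two sum to only 125.4.
125.4 < 136.2, so the triangle inequality fails.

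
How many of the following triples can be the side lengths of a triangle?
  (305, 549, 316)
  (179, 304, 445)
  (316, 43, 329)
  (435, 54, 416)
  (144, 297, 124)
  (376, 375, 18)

(305,316,549): 305+316 > 549 → valid
(179,304,445): 179+304 > 445 → valid
(43,316,329): 43+316 > 329 → valid
(54,416,435): 54+416 > 435 → valid
(124,144,297): 124+144 ≤ 297 → not valid
(18,375,376): 18+375 > 376 → valid
5 of the 6 triples form a triangle.

5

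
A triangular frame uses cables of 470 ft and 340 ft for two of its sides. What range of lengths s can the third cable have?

130 < s < 810 (ft)

By the triangle inequality, s must be less than 470 + 340 = 810 and greater than |470 − 340| = 130.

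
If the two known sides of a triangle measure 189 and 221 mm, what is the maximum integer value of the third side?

The third side must be strictly less than 189 + 221 = 410.
The largest integer below 410 is 409.

409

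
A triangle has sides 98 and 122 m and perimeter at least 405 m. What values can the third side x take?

Triangle inequality alone gives 24 < x < 220.
The perimeter condition gives x ≥ 405 − 98 − 122 = 185.
Intersecting the two: 185 ≤ x < 220.

185 ≤ x < 220 m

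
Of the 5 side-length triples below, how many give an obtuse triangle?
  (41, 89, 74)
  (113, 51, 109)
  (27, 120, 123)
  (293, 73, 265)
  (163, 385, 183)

(41,89,74): 41²+74² = 7157 < 7921 = 89² → obtuse
(113,51,109): 51²+109² = 14482 > 12769 = 113² → acute
(27,120,123): 27²+120² = 15129 = 123² → right
(293,73,265): 73²+265² = 75554 < 85849 = 293² → obtuse
(163,385,183): 163+183 ≤ 385, not a triangle
2 of the 5 are obtuse.

2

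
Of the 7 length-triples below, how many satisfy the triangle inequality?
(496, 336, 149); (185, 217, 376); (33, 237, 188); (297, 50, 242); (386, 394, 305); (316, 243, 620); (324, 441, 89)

(149,336,496): 149+336 ≤ 496 → not valid
(185,217,376): 185+217 > 376 → valid
(33,188,237): 33+188 ≤ 237 → not valid
(50,242,297): 50+242 ≤ 297 → not valid
(305,386,394): 305+386 > 394 → valid
(243,316,620): 243+316 ≤ 620 → not valid
(89,324,441): 89+324 ≤ 441 → not valid
2 of the 7 triples form a triangle.

2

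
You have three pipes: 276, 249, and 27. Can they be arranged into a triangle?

No

The two shorter sides sum to 276, exactly equal to the longest side 276.
That gives only a degenerate (flat) triangle — the inequality must be strict.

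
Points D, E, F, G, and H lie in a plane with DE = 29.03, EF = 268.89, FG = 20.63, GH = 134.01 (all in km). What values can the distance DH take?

The maximum is all hops collinear in one direction: 29.03 + 268.89 + 20.63 + 134.01 = 452.56.
The longest hop is 268.89; the others sum to 183.67. Folding the others back against it leaves at least 268.89 − 183.67 = 85.22.

85.22 ≤ DH ≤ 452.56 km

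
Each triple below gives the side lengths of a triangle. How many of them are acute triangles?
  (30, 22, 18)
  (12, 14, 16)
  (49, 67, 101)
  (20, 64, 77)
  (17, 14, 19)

(30,22,18): 18²+22² = 808 < 900 = 30² → obtuse
(12,14,16): 12²+14² = 340 > 256 = 16² → acute
(49,67,101): 49²+67² = 6890 < 10201 = 101² → obtuse
(20,64,77): 20²+64² = 4496 < 5929 = 77² → obtuse
(17,14,19): 14²+17² = 485 > 361 = 19² → acute
2 of the 5 are acute.

2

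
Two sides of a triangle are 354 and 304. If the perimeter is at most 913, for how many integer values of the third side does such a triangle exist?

205

Triangle inequality: 50 < x < 658. Perimeter ≤ 913 gives x ≤ 913 − 354 − 304 = 255.
So 50 < x ≤ 255; integers 51 through 255: 205 values.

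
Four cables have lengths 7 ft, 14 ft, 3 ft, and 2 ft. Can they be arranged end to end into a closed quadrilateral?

No

For a quadrilateral, each side must be shorter than the sum of the others.
Here the longest side is 14, but the remaining 3 sides sum to only 12.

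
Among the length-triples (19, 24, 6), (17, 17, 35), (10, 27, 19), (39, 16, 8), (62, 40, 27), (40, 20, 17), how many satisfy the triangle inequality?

(6,19,24): 6+19 > 24 → valid
(17,17,35): 17+17 ≤ 35 → not valid
(10,19,27): 10+19 > 27 → valid
(8,16,39): 8+16 ≤ 39 → not valid
(27,40,62): 27+40 > 62 → valid
(17,20,40): 17+20 ≤ 40 → not valid
3 of the 6 triples form a triangle.

3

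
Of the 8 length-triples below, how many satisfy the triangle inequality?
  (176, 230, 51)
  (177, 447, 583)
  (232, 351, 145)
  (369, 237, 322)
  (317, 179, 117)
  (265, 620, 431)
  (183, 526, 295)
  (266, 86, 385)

4

(51,176,230): 51+176 ≤ 230 → not valid
(177,447,583): 177+447 > 583 → valid
(145,232,351): 145+232 > 351 → valid
(237,322,369): 237+322 > 369 → valid
(117,179,317): 117+179 ≤ 317 → not valid
(265,431,620): 265+431 > 620 → valid
(183,295,526): 183+295 ≤ 526 → not valid
(86,266,385): 86+266 ≤ 385 → not valid
4 of the 8 triples form a triangle.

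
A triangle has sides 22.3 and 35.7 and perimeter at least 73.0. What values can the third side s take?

15.0 ≤ s < 58.0

Triangle inequality alone gives 13.4 < s < 58.0.
The perimeter condition gives s ≥ 73.0 − 22.3 − 35.7 = 15.0.
Intersecting the two: 15.0 ≤ s < 58.0.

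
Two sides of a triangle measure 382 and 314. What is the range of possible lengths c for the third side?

By the triangle inequality, c must be less than 382 + 314 = 696 and greater than |382 − 314| = 68.

68 < c < 696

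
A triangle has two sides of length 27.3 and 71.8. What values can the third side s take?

44.5 < s < 99.1

By the triangle inequality, s must be less than 27.3 + 71.8 = 99.1 and greater than |27.3 − 71.8| = 44.5.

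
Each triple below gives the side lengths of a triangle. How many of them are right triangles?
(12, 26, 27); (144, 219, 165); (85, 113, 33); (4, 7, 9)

1

(12,26,27): 12²+26² = 820 > 729 = 27² → acute
(144,219,165): 144²+165² = 47961 = 219² → right
(85,113,33): 33²+85² = 8314 < 12769 = 113² → obtuse
(4,7,9): 4²+7² = 65 < 81 = 9² → obtuse
1 of the 4 is right.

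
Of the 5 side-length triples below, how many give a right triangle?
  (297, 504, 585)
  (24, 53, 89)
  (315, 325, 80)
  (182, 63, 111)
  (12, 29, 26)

2

(297,504,585): 297²+504² = 342225 = 585² → right
(24,53,89): 24+53 ≤ 89, not a triangle
(315,325,80): 80²+315² = 105625 = 325² → right
(182,63,111): 63+111 ≤ 182, not a triangle
(12,29,26): 12²+26² = 820 < 841 = 29² → obtuse
2 of the 5 are right.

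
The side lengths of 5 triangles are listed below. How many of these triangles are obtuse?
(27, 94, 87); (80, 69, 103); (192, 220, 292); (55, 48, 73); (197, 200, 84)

(27,94,87): 27²+87² = 8298 < 8836 = 94² → obtuse
(80,69,103): 69²+80² = 11161 > 10609 = 103² → acute
(192,220,292): 192²+220² = 85264 = 292² → right
(55,48,73): 48²+55² = 5329 = 73² → right
(197,200,84): 84²+197² = 45865 > 40000 = 200² → acute
1 of the 5 is obtuse.

1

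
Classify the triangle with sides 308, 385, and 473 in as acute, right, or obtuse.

acute

Compare the square of the longest side to the sum of squares of the other two: 308² + 385² = 243089 > 223729 = 473².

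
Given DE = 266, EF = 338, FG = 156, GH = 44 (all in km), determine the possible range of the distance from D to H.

The maximum is all hops collinear in one direction: 266 + 338 + 156 + 44 = 804.
The longest hop is 338; the others sum to 466. Since 338 ≤ 466, the path can fold back on itself completely, so the minimum distance is 0.

0 ≤ DH ≤ 804 km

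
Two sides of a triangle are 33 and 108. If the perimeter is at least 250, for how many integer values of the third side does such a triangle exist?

32

Triangle inequality: 75 < x < 141. Perimeter ≥ 250 gives x ≥ 250 − 33 − 108 = 109.
So 109 ≤ x < 141; integers 109 through 140: 32 values.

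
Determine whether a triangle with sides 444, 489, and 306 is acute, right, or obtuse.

Compare the square of the longest side to the sum of squares of the other two: 306² + 444² = 290772 > 239121 = 489².

acute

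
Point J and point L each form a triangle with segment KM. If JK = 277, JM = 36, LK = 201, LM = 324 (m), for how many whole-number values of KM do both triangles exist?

From triangle JKM: 241 < KM < 313.
From triangle LKM: 123 < KM < 525.
Intersection: 241 < KM < 313, so integers 242 through 312: 71 values.

71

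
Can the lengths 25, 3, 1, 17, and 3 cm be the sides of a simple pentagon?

For a pentagon, each side must be shorter than the sum of the others.
Here the longest side is 25, but the remaining 4 sides sum to only 24.

No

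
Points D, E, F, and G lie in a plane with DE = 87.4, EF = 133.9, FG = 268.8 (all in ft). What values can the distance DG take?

47.5 ≤ DG ≤ 490.1 ft

The maximum is all hops collinear in one direction: 87.4 + 133.9 + 268.8 = 490.1.
The longest hop is 268.8; the others sum to 221.3. Folding the others back against it leaves at least 268.8 − 221.3 = 47.5.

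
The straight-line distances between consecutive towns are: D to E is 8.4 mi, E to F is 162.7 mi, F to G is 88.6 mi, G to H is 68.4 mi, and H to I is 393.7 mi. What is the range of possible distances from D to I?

65.6 ≤ DI ≤ 721.8 mi

The maximum is all hops collinear in one direction: 8.4 + 162.7 + 88.6 + 68.4 + 393.7 = 721.8.
The longest hop is 393.7; the others sum to 328.1. Folding the others back against it leaves at least 393.7 − 328.1 = 65.6.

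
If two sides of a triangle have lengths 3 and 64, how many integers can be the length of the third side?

The third side lies in the open interval (61, 67).
Integers from 62 to 66 inclusive: 66 − 62 + 1 = 5.

5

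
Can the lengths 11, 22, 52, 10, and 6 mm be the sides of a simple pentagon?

No

For a pentagon, each side must be shorter than the sum of the others.
Here the longest side is 52, but the remaining 4 sides sum to only 49.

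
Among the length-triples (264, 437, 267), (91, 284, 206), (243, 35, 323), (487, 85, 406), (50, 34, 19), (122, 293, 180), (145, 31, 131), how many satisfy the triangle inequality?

(264,267,437): 264+267 > 437 → valid
(91,206,284): 91+206 > 284 → valid
(35,243,323): 35+243 ≤ 323 → not valid
(85,406,487): 85+406 > 487 → valid
(19,34,50): 19+34 > 50 → valid
(122,180,293): 122+180 > 293 → valid
(31,131,145): 31+131 > 145 → valid
6 of the 7 triples form a triangle.

6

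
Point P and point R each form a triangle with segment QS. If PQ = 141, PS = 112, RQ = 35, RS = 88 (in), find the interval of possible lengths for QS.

53 < QS < 123

From triangle PQS: |141 − 112| < QS < 141 + 112, i.e. 29 < QS < 253.
From triangle RQS: 53 < QS < 123.
Both must hold, so QS lies in the intersection.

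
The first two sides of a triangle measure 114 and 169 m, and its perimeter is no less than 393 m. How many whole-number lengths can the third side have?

Triangle inequality: 55 < x < 283. Perimeter ≥ 393 gives x ≥ 393 − 114 − 169 = 110.
So 110 ≤ x < 283; integers 110 through 282: 173 values.

173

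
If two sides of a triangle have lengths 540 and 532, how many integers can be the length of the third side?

1063

The third side lies in the open interval (8, 1072).
Integers from 9 to 1071 inclusive: 1071 − 9 + 1 = 1063.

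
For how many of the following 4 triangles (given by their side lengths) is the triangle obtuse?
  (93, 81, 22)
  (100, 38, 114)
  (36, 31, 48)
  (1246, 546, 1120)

(93,81,22): 22²+81² = 7045 < 8649 = 93² → obtuse
(100,38,114): 38²+100² = 11444 < 12996 = 114² → obtuse
(36,31,48): 31²+36² = 2257 < 2304 = 48² → obtuse
(1246,546,1120): 546²+1120² = 1552516 = 1246² → right
3 of the 4 are obtuse.

3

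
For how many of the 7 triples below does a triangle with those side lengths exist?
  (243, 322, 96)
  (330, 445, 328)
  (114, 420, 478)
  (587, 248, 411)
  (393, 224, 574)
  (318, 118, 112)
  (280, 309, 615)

5

(96,243,322): 96+243 > 322 → valid
(328,330,445): 328+330 > 445 → valid
(114,420,478): 114+420 > 478 → valid
(248,411,587): 248+411 > 587 → valid
(224,393,574): 224+393 > 574 → valid
(112,118,318): 112+118 ≤ 318 → not valid
(280,309,615): 280+309 ≤ 615 → not valid
5 of the 7 triples form a triangle.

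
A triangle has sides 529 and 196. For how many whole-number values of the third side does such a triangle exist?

391

The third side lies in the open interval (333, 725).
Integers from 334 to 724 inclusive: 724 − 334 + 1 = 391.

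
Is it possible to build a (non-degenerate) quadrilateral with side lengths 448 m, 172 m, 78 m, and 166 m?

For a quadrilateral, each side must be shorter than the sum of the others.
Here the longest side is 448, but the remaining 3 sides sum to only 416.

No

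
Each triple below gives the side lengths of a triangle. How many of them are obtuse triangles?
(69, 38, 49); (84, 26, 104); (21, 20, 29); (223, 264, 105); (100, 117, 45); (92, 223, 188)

5

(69,38,49): 38²+49² = 3845 < 4761 = 69² → obtuse
(84,26,104): 26²+84² = 7732 < 10816 = 104² → obtuse
(21,20,29): 20²+21² = 841 = 29² → right
(223,264,105): 105²+223² = 60754 < 69696 = 264² → obtuse
(100,117,45): 45²+100² = 12025 < 13689 = 117² → obtuse
(92,223,188): 92²+188² = 43808 < 49729 = 223² → obtuse
5 of the 6 are obtuse.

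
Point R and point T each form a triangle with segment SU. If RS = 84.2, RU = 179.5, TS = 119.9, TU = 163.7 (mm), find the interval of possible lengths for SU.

95.3 < SU < 263.7

From triangle RSU: |84.2 − 179.5| < SU < 84.2 + 179.5, i.e. 95.3 < SU < 263.7.
From triangle TSU: 43.8 < SU < 283.6.
Both must hold, so SU lies in the intersection.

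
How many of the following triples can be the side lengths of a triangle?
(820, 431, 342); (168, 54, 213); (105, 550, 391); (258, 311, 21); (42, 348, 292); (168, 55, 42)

(342,431,820): 342+431 ≤ 820 → not valid
(54,168,213): 54+168 > 213 → valid
(105,391,550): 105+391 ≤ 550 → not valid
(21,258,311): 21+258 ≤ 311 → not valid
(42,292,348): 42+292 ≤ 348 → not valid
(42,55,168): 42+55 ≤ 168 → not valid
1 of the 6 triples forms a triangle.

1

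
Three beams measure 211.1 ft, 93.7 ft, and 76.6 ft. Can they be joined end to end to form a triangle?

No

The longest side is 211.1, but the other two sum to only 170.3.
170.3 < 211.1, so the triangle inequality fails.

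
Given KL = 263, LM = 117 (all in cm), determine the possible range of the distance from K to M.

By the triangle inequality, |263 − 117| ≤ KM ≤ 263 + 117.

146 ≤ KM ≤ 380 cm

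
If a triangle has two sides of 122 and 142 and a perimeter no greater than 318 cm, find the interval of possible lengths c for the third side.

20 < c ≤ 54 cm

Triangle inequality alone gives 20 < c < 264.
The perimeter condition gives c ≤ 318 − 122 − 142 = 54.
Intersecting the two: 20 < c ≤ 54.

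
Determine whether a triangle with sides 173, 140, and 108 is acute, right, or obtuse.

Compare the square of the longest side to the sum of squares of the other two: 108² + 140² = 31264 > 29929 = 173².

acute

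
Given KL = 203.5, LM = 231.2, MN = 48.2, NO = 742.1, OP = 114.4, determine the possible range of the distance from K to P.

144.8 ≤ KP ≤ 1339.4

The maximum is all hops collinear in one direction: 203.5 + 231.2 + 48.2 + 742.1 + 114.4 = 1339.4.
The longest hop is 742.1; the others sum to 597.3. Folding the others back against it leaves at least 742.1 − 597.3 = 144.8.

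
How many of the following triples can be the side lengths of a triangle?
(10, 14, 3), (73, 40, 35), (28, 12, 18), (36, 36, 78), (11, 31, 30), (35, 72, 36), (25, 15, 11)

(3,10,14): 3+10 ≤ 14 → not valid
(35,40,73): 35+40 > 73 → valid
(12,18,28): 12+18 > 28 → valid
(36,36,78): 36+36 ≤ 78 → not valid
(11,30,31): 11+30 > 31 → valid
(35,36,72): 35+36 ≤ 72 → not valid
(11,15,25): 11+15 > 25 → valid
4 of the 7 triples form a triangle.

4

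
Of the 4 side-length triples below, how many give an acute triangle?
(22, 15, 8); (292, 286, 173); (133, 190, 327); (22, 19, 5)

1

(22,15,8): 8²+15² = 289 < 484 = 22² → obtuse
(292,286,173): 173²+286² = 111725 > 85264 = 292² → acute
(133,190,327): 133+190 ≤ 327, not a triangle
(22,19,5): 5²+19² = 386 < 484 = 22² → obtuse
1 of the 4 is acute.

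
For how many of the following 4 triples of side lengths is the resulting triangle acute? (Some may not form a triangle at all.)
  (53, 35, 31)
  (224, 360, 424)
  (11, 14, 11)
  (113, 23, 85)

1

(53,35,31): 31²+35² = 2186 < 2809 = 53² → obtuse
(224,360,424): 224²+360² = 179776 = 424² → right
(11,14,11): 11²+11² = 242 > 196 = 14² → acute
(113,23,85): 23+85 ≤ 113, not a triangle
1 of the 4 is acute.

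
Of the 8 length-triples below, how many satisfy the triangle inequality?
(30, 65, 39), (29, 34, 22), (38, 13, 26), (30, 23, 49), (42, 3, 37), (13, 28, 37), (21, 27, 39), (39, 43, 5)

7

(30,39,65): 30+39 > 65 → valid
(22,29,34): 22+29 > 34 → valid
(13,26,38): 13+26 > 38 → valid
(23,30,49): 23+30 > 49 → valid
(3,37,42): 3+37 ≤ 42 → not valid
(13,28,37): 13+28 > 37 → valid
(21,27,39): 21+27 > 39 → valid
(5,39,43): 5+39 > 43 → valid
7 of the 8 triples form a triangle.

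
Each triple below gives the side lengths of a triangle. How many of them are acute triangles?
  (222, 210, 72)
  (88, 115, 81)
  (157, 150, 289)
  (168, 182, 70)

1

(222,210,72): 72²+210² = 49284 = 222² → right
(88,115,81): 81²+88² = 14305 > 13225 = 115² → acute
(157,150,289): 150²+157² = 47149 < 83521 = 289² → obtuse
(168,182,70): 70²+168² = 33124 = 182² → right
1 of the 4 is acute.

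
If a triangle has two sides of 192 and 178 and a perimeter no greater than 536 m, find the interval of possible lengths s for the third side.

Triangle inequality alone gives 14 < s < 370.
The perimeter condition gives s ≤ 536 − 192 − 178 = 166.
Intersecting the two: 14 < s ≤ 166.

14 < s ≤ 166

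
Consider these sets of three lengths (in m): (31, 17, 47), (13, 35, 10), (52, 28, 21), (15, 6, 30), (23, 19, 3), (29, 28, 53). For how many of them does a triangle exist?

(17,31,47): 17+31 > 47 → valid
(10,13,35): 10+13 ≤ 35 → not valid
(21,28,52): 21+28 ≤ 52 → not valid
(6,15,30): 6+15 ≤ 30 → not valid
(3,19,23): 3+19 ≤ 23 → not valid
(28,29,53): 28+29 > 53 → valid
2 of the 6 triples form a triangle.

2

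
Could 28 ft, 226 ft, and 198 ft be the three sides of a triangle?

The two shorter sides sum to 226, exactly equal to the longest side 226.
That gives only a degenerate (flat) triangle — the inequality must be strict.

No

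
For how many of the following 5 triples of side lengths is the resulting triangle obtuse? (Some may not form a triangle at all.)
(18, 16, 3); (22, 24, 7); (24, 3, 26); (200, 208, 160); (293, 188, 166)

(18,16,3): 3²+16² = 265 < 324 = 18² → obtuse
(22,24,7): 7²+22² = 533 < 576 = 24² → obtuse
(24,3,26): 3²+24² = 585 < 676 = 26² → obtuse
(200,208,160): 160²+200² = 65600 > 43264 = 208² → acute
(293,188,166): 166²+188² = 62900 < 85849 = 293² → obtuse
4 of the 5 are obtuse.

4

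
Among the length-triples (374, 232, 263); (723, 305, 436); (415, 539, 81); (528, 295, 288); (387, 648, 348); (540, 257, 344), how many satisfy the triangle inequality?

(232,263,374): 232+263 > 374 → valid
(305,436,723): 305+436 > 723 → valid
(81,415,539): 81+415 ≤ 539 → not valid
(288,295,528): 288+295 > 528 → valid
(348,387,648): 348+387 > 648 → valid
(257,344,540): 257+344 > 540 → valid
5 of the 6 triples form a triangle.

5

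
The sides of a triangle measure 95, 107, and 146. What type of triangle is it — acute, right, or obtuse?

obtuse

Compare the square of the longest side to the sum of squares of the other two: 95² + 107² = 20474 < 21316 = 146².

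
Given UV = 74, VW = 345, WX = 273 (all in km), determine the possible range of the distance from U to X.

0 ≤ UX ≤ 692 km

The maximum is all hops collinear in one direction: 74 + 345 + 273 = 692.
The longest hop is 345; the others sum to 347. Since 345 ≤ 347, the path can fold back on itself completely, so the minimum distance is 0.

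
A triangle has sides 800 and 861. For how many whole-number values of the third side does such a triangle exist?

1599

The third side lies in the open interval (61, 1661).
Integers from 62 to 1660 inclusive: 1660 − 62 + 1 = 1599.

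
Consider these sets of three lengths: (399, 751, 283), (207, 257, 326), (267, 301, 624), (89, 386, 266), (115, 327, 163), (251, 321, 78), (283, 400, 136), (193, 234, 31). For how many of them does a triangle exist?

(283,399,751): 283+399 ≤ 751 → not valid
(207,257,326): 207+257 > 326 → valid
(267,301,624): 267+301 ≤ 624 → not valid
(89,266,386): 89+266 ≤ 386 → not valid
(115,163,327): 115+163 ≤ 327 → not valid
(78,251,321): 78+251 > 321 → valid
(136,283,400): 136+283 > 400 → valid
(31,193,234): 31+193 ≤ 234 → not valid
3 of the 8 triples form a triangle.

3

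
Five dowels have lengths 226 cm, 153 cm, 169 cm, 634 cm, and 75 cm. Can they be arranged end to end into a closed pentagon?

For a pentagon, each side must be shorter than the sum of the others.
Here the longest side is 634, but the remaining 4 sides sum to only 623.

No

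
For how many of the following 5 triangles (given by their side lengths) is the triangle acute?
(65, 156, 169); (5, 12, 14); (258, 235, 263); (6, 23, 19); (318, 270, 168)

(65,156,169): 65²+156² = 28561 = 169² → right
(5,12,14): 5²+12² = 169 < 196 = 14² → obtuse
(258,235,263): 235²+258² = 121789 > 69169 = 263² → acute
(6,23,19): 6²+19² = 397 < 529 = 23² → obtuse
(318,270,168): 168²+270² = 101124 = 318² → right
1 of the 5 is acute.

1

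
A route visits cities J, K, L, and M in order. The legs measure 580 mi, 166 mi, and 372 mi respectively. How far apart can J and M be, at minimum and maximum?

The maximum is all hops collinear in one direction: 580 + 166 + 372 = 1118.
The longest hop is 580; the others sum to 538. Folding the others back against it leaves at least 580 − 538 = 42.

42 ≤ JM ≤ 1118 mi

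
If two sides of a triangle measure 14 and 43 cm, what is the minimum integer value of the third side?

30

The third side must be strictly greater than |14 − 43| = 29.
The smallest integer above 29 is 30.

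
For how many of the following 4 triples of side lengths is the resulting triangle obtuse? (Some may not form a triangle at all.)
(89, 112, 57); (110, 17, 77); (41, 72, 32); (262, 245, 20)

3

(89,112,57): 57²+89² = 11170 < 12544 = 112² → obtuse
(110,17,77): 17+77 ≤ 110, not a triangle
(41,72,32): 32²+41² = 2705 < 5184 = 72² → obtuse
(262,245,20): 20²+245² = 60425 < 68644 = 262² → obtuse
3 of the 4 are obtuse.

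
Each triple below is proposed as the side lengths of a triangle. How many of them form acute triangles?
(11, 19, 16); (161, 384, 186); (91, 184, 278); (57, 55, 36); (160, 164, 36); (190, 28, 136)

(11,19,16): 11²+16² = 377 > 361 = 19² → acute
(161,384,186): 161+186 ≤ 384, not a triangle
(91,184,278): 91+184 ≤ 278, not a triangle
(57,55,36): 36²+55² = 4321 > 3249 = 57² → acute
(160,164,36): 36²+160² = 26896 = 164² → right
(190,28,136): 28+136 ≤ 190, not a triangle
2 of the 6 are acute.

2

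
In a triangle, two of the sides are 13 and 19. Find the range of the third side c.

6 < c < 32

By the triangle inequality, c must be less than 13 + 19 = 32 and greater than |13 − 19| = 6.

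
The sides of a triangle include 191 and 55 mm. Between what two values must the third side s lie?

136 < s < 246

By the triangle inequality, s must be less than 191 + 55 = 246 and greater than |191 − 55| = 136.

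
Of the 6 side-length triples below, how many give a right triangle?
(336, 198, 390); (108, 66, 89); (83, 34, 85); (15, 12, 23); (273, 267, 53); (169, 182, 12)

(336,198,390): 198²+336² = 152100 = 390² → right
(108,66,89): 66²+89² = 12277 > 11664 = 108² → acute
(83,34,85): 34²+83² = 8045 > 7225 = 85² → acute
(15,12,23): 12²+15² = 369 < 529 = 23² → obtuse
(273,267,53): 53²+267² = 74098 < 74529 = 273² → obtuse
(169,182,12): 12+169 ≤ 182, not a triangle
1 of the 6 is right.

1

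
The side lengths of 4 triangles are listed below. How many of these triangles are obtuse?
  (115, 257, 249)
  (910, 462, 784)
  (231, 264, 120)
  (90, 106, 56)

1

(115,257,249): 115²+249² = 75226 > 66049 = 257² → acute
(910,462,784): 462²+784² = 828100 = 910² → right
(231,264,120): 120²+231² = 67761 < 69696 = 264² → obtuse
(90,106,56): 56²+90² = 11236 = 106² → right
1 of the 4 is obtuse.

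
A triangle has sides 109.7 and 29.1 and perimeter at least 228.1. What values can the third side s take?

Triangle inequality alone gives 80.6 < s < 138.8.
The perimeter condition gives s ≥ 228.1 − 109.7 − 29.1 = 89.3.
Intersecting the two: 89.3 ≤ s < 138.8.

89.3 ≤ s < 138.8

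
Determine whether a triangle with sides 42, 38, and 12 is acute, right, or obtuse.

obtuse

Compare the square of the longest side to the sum of squares of the other two: 12² + 38² = 1588 < 1764 = 42².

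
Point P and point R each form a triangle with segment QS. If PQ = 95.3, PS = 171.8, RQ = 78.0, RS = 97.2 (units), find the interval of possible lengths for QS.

76.5 < QS < 175.2

From triangle PQS: |95.3 − 171.8| < QS < 95.3 + 171.8, i.e. 76.5 < QS < 267.1.
From triangle RQS: 19.2 < QS < 175.2.
Both must hold, so QS lies in the intersection.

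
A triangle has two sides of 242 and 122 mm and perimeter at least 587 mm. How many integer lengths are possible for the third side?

Triangle inequality: 120 < x < 364. Perimeter ≥ 587 gives x ≥ 587 − 242 − 122 = 223.
So 223 ≤ x < 364; integers 223 through 363: 141 values.

141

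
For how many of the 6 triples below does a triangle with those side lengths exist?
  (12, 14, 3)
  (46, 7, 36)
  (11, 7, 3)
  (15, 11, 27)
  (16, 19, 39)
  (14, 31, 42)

(3,12,14): 3+12 > 14 → valid
(7,36,46): 7+36 ≤ 46 → not valid
(3,7,11): 3+7 ≤ 11 → not valid
(11,15,27): 11+15 ≤ 27 → not valid
(16,19,39): 16+19 ≤ 39 → not valid
(14,31,42): 14+31 > 42 → valid
2 of the 6 triples form a triangle.

2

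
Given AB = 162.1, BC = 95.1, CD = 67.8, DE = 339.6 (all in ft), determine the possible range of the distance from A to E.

14.6 ≤ AE ≤ 664.6 ft

The maximum is all hops collinear in one direction: 162.1 + 95.1 + 67.8 + 339.6 = 664.6.
The longest hop is 339.6; the others sum to 325.0. Folding the others back against it leaves at least 339.6 − 325.0 = 14.6.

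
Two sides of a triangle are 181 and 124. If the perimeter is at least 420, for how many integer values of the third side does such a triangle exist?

190

Triangle inequality: 57 < x < 305. Perimeter ≥ 420 gives x ≥ 420 − 181 − 124 = 115.
So 115 ≤ x < 305; integers 115 through 304: 190 values.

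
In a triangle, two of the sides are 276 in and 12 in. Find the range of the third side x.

By the triangle inequality, x must be less than 276 + 12 = 288 and greater than |276 − 12| = 264.

264 < x < 288 (in)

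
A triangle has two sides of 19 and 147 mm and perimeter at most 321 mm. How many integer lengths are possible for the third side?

Triangle inequality: 128 < x < 166. Perimeter ≤ 321 gives x ≤ 321 − 19 − 147 = 155.
So 128 < x ≤ 155; integers 129 through 155: 27 values.

27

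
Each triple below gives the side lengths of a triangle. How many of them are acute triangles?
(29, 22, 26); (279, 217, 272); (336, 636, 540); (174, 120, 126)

(29,22,26): 22²+26² = 1160 > 841 = 29² → acute
(279,217,272): 217²+272² = 121073 > 77841 = 279² → acute
(336,636,540): 336²+540² = 404496 = 636² → right
(174,120,126): 120²+126² = 30276 = 174² → right
2 of the 4 are acute.

2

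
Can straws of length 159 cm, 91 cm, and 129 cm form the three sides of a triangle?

Yes

The longest side is 159, and the other two sum to 220.
Since 220 > 159, the triangle inequality holds.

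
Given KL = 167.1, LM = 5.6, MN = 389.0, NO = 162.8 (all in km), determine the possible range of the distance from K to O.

The maximum is all hops collinear in one direction: 167.1 + 5.6 + 389.0 + 162.8 = 724.5.
The longest hop is 389.0; the others sum to 335.5. Folding the others back against it leaves at least 389.0 − 335.5 = 53.5.

53.5 ≤ KO ≤ 724.5 km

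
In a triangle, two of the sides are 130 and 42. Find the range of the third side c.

88 < c < 172

By the triangle inequality, c must be less than 130 + 42 = 172 and greater than |130 − 42| = 88.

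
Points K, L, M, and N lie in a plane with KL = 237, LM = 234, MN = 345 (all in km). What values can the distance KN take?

0 ≤ KN ≤ 816 km

The maximum is all hops collinear in one direction: 237 + 234 + 345 = 816.
The longest hop is 345; the others sum to 471. Since 345 ≤ 471, the path can fold back on itself completely, so the minimum distance is 0.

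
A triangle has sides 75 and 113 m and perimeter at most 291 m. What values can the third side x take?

38 < x ≤ 103 m

Triangle inequality alone gives 38 < x < 188.
The perimeter condition gives x ≤ 291 − 75 − 113 = 103.
Intersecting the two: 38 < x ≤ 103.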